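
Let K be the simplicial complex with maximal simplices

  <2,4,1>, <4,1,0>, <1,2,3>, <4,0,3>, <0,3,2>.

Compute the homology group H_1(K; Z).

H_1 ≅ Z.

Order the vertices as 0 < 1 < 2 < 3 < 4. Listing each simplex with vertices in this order, K has dimension 2 with simplices:

  0-simplices (5): [0], [1], [2], [3], [4]
  1-simplices (10): [0,1], [0,2], [0,3], [0,4], [1,2], [1,3], [1,4], [2,3], [2,4], [3,4]
  2-simplices (5): [0,1,4], [0,2,3], [0,3,4], [1,2,3], [1,2,4]

Hence C_0 ≅ Z^5, C_1 ≅ Z^10, C_2 ≅ Z^5.

∂_1: C_1 → C_0 sends each edge [p,q] (with p < q) to q − p.
As a 5×10 matrix over Z this has rank 4, with invariant factors (1,1,1,1).

Boundary ∂_2: C_2 → C_1 sends each 2-simplex [p,q,r] to [q,r] − [p,r] + [p,q]. For instance
  ∂[1,2,3] = [2,3] − [1,3] + [1,2],
  ∂[0,2,3] = [2,3] − [0,3] + [0,2].
The resulting 10×5 matrix has rank 5, and its Smith normal form has invariant factors (1,1,1,1,1).

Reading off H_k = ker ∂_k / im ∂_{k+1}:

  H_1: rank ker ∂_1 − rank ∂_2 = (10 − 4) − 5 = 1, and the invariant factors of ∂_2 are all 1, so H_1 = Z.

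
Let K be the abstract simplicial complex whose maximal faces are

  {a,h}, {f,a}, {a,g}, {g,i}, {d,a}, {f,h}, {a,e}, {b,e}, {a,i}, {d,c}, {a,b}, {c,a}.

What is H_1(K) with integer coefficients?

Fix the vertex order a < b < c < d < e < f < g < h < i and write every simplex with vertices in increasing order. Then dim K = 1 and the simplices of K are:

  0-simplices (9): a, b, c, d, e, f, g, h, i
  1-simplices (12): ab, ac, ad, ae, af, ag, ah, ai, be, cd, fh, gi

so the chain groups are C_0 ≅ Z^9, C_1 ≅ Z^12.

The boundary map ∂_1: C_1 → C_0 maps an edge to its endpoints' difference, ∂[p,q] = q − p. For instance
  ∂fh = h − f.
The resulting 9×12 matrix has rank 8, and its Smith normal form has invariant factors (1,1,1,1,1,1,1,1).

From H_k ≅ ker(∂_k) / im(∂_{k+1}) we obtain:

  H_1: rank ker ∂_1 − rank ∂_2 = (12 − 8) − 0 = 4, and there is no ∂_2, so H_1 ≅ Z^4.

(K is a triangulation of a wedge of 4 circles.)

H_1 = Z^4.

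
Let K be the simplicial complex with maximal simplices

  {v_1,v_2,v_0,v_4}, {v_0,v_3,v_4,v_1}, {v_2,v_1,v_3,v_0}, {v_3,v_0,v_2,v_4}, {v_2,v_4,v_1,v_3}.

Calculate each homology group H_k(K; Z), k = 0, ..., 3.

H_0 = Z,  H_1 = 0,  H_2 = 0,  H_3 = Z.

We work with the vertex ordering v_0 < v_1 < v_2 < v_3 < v_4. The simplices of K, each written with vertices in increasing order, are:

  0-simplices (5): [v_0], [v_1], [v_2], [v_3], [v_4]
  1-simplices (10): [v_0,v_1], [v_0,v_2], [v_0,v_3], [v_0,v_4], [v_1,v_2], [v_1,v_3], [v_1,v_4], [v_2,v_3], [v_2,v_4], [v_3,v_4]
  2-simplices (10): [v_0,v_1,v_2], [v_0,v_1,v_3], [v_0,v_1,v_4], [v_0,v_2,v_3], [v_0,v_2,v_4], [v_0,v_3,v_4], [v_1,v_2,v_3], [v_1,v_2,v_4], [v_1,v_3,v_4], [v_2,v_3,v_4]
  3-simplices (5): [v_0,v_1,v_2,v_3], [v_0,v_1,v_2,v_4], [v_0,v_1,v_3,v_4], [v_0,v_2,v_3,v_4], [v_1,v_2,v_3,v_4]

giving chain groups C_0 ≅ Z^5, C_1 ≅ Z^10, C_2 ≅ Z^10, C_3 ≅ Z^5.

∂_1: C_1 → C_0 is given by ∂[p,q] = [q] − [p]. For instance
  ∂[v_0,v_2] = [v_2] − [v_0].
This gives a 5×10 integer matrix of rank 4; reducing to Smith normal form yields diagonal entries (1,1,1,1).

Boundary ∂_2: C_2 → C_1 sends each 2-simplex [p,q,r] to [q,r] − [p,r] + [p,q]. For instance
  ∂[v_0,v_1,v_2] = [v_1,v_2] − [v_0,v_2] + [v_0,v_1],
  ∂[v_1,v_3,v_4] = [v_3,v_4] − [v_1,v_4] + [v_1,v_3].
This gives a 10×10 integer matrix of rank 6; reducing to Smith normal form yields diagonal entries (1,1,1,1,1,1).

∂_3: C_3 → C_2 sends each 3-simplex σ to the alternating sum Σ_i (−1)^i (σ with its i-th vertex removed). For instance
  ∂[v_0,v_1,v_3,v_4] = [v_1,v_3,v_4] − [v_0,v_3,v_4] + [v_0,v_1,v_4] − [v_0,v_1,v_3],
  ∂[v_0,v_1,v_2,v_3] = [v_1,v_2,v_3] − [v_0,v_2,v_3] + [v_0,v_1,v_3] − [v_0,v_1,v_2].
The resulting 10×5 matrix has rank 4, and its Smith normal form has invariant factors (1,1,1,1).

Computing H_k = (kernel of ∂_k) / (image of ∂_{k+1}):

  H_0: rank C_0 − rank ∂_1 = 5 − 4 = 1, and the invariant factors of ∂_1 are all 1, so H_0 ≅ Z.
  H_1: rank ker ∂_1 − rank ∂_2 = (10 − 4) − 6 = 0, and the invariant factors of ∂_2 are all 1, so H_1 ≅ 0.
  H_2: rank ker ∂_2 − rank ∂_3 = (10 − 6) − 4 = 0, and the invariant factors of ∂_3 are all 1, so H_2 ≅ 0.
  H_3: rank ker ∂_3 − rank ∂_4 = (5 − 4) − 0 = 1, and there is no ∂_4, so H_3 ≅ Z.

(K is a triangulation of the 3-sphere S^3.)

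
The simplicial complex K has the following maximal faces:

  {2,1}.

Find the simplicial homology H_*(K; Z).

H_0 ≅ Z,  H_1 = 0.

Fix the vertex order 1 < 2 and write every simplex with vertices in increasing order. Then dim K = 1 and the simplices of K are:

  0-simplices (2): [1], [2]
  1-simplices (1): [1,2]

so the chain groups are C_0 ≅ Z^2, C_1 ≅ Z^1.

Boundary ∂_1: C_1 → C_0 is given by ∂[p,q] = [q] − [p]. For instance
  ∂[1,2] = [2] − [1].
The resulting 2×1 matrix has rank 1, and its Smith normal form has invariant factors (1).

From H_k ≅ ker(∂_k) / im(∂_{k+1}) we obtain:

  H_0: rank C_0 − rank ∂_1 = 2 − 1 = 1, and the invariant factors of ∂_1 are all 1, so H_0 = Z.
  H_1: rank ker ∂_1 − rank ∂_2 = (1 − 1) − 0 = 0, and there is no ∂_2, so H_1 = 0.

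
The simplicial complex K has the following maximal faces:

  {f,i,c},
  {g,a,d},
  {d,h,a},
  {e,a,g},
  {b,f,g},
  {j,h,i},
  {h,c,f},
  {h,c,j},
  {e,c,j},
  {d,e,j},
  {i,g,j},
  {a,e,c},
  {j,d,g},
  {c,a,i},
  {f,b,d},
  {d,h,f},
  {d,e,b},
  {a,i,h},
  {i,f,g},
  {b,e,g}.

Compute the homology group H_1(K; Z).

H_1 = Z × Z/2.

Take the total order a < b < c < d < e < f < g < h < i < j on the vertex set. Then K (dimension 2) consists of the simplices:

  0-simplices (10): a, b, c, d, e, f, g, h, i, j
  1-simplices (30): ac, ad, ae, ag, ah, ai, bd, be, bf, bg, ce, cf, ch, ci, cj, de, df, dg, dh, dj, eg, ej, fg, fh, fi, gi, gj, hi, hj, ij
  2-simplices (20): ace, aci, adg, adh, aeg, ahi, bde, bdf, beg, bfg, cej, cfh, cfi, chj, dej, dfh, dgj, fgi, gij, hij

giving chain groups C_0 ≅ Z^10, C_1 ≅ Z^30, C_2 ≅ Z^20.

Boundary ∂_1: C_1 → C_0 maps an edge to its endpoints' difference, ∂[p,q] = q − p. For instance
  ∂ai = i − a.
This gives a 10×30 integer matrix of rank 9; reducing to Smith normal form yields diagonal entries (1,1,1,1,1,1,1,1,1).

The boundary map ∂_2: C_2 → C_1 maps a triangle to the signed sum of its edges. For instance
  ∂ace = ce − ae + ac,
  ∂dfh = fh − dh + df.
As a 30×20 matrix over Z this has rank 20, with invariant factors (1,1,1,1,1,1,1,1,1,1,1,1,1,1,1,1,1,1,1,2).

Reading off H_k = ker ∂_k / im ∂_{k+1}:

  H_1: rank ker ∂_1 − rank ∂_2 = (30 − 9) − 20 = 1, and ∂_2 has invariant factor 2 > 1, so H_1 = Z × Z/2.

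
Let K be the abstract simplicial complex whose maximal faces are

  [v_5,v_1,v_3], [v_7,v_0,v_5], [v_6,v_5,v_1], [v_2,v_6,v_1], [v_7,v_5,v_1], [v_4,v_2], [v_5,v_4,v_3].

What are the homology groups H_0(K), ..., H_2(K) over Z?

Order the vertices as v_0 < v_1 < v_2 < v_3 < v_4 < v_5 < v_6 < v_7. Listing each simplex with vertices in this order, K has dimension 2 with simplices:

  0-simplices (8): [v_0], [v_1], [v_2], [v_3], [v_4], [v_5], [v_6], [v_7]
  1-simplices (14): [v_0,v_5], [v_0,v_7], [v_1,v_2], [v_1,v_3], [v_1,v_5], [v_1,v_6], [v_1,v_7], [v_2,v_4], [v_2,v_6], [v_3,v_4], [v_3,v_5], [v_4,v_5], [v_5,v_6], [v_5,v_7]
  2-simplices (6): [v_0,v_5,v_7], [v_1,v_2,v_6], [v_1,v_3,v_5], [v_1,v_5,v_6], [v_1,v_5,v_7], [v_3,v_4,v_5]

giving chain groups C_0 ≅ Z^8, C_1 ≅ Z^14, C_2 ≅ Z^6.

∂_1: C_1 → C_0 is given by ∂[p,q] = [q] − [p]. For instance
  ∂[v_1,v_5] = [v_5] − [v_1].
This gives a 8×14 integer matrix of rank 7; reducing to Smith normal form yields diagonal entries (1,1,1,1,1,1,1).

The boundary map ∂_2: C_2 → C_1 maps a triangle to the signed sum of its edges. For instance
  ∂[v_0,v_5,v_7] = [v_5,v_7] − [v_0,v_7] + [v_0,v_5],
  ∂[v_1,v_5,v_7] = [v_5,v_7] − [v_1,v_7] + [v_1,v_5].
As a 14×6 matrix over Z this has rank 6, with invariant factors (1,1,1,1,1,1).

Reading off H_k = ker ∂_k / im ∂_{k+1}:

  H_0: rank C_0 − rank ∂_1 = 8 − 7 = 1, and the invariant factors of ∂_1 are all 1, so H_0 = Z.
  H_1: rank ker ∂_1 − rank ∂_2 = (14 − 7) − 6 = 1, and the invariant factors of ∂_2 are all 1, so H_1 = Z.
  H_2: rank ker ∂_2 − rank ∂_3 = (6 − 6) − 0 = 0, and there is no ∂_3, so H_2 = 0.

H_0 = Z,  H_1 = Z,  H_2 = 0.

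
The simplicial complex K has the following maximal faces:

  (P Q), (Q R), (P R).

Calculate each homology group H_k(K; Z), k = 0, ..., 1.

Fix the vertex order P < Q < R and write every simplex with vertices in increasing order. Then dim K = 1 and the simplices of K are:

  0-simplices (3): P, Q, R
  1-simplices (3): PQ, PR, QR

so the chain groups are C_0 ≅ Z^3, C_1 ≅ Z^3.

The boundary map ∂_1: C_1 → C_0 sends each edge [p,q] (with p < q) to q − p. For instance
  ∂QR = R − Q.
This gives a 3×3 integer matrix of rank 2; reducing to Smith normal form yields diagonal entries (1,1).

Now H_k = ker ∂_k / im ∂_{k+1}, so:

  H_0: rank C_0 − rank ∂_1 = 3 − 2 = 1, and the invariant factors of ∂_1 are all 1, so H_0 ≅ Z.
  H_1: rank ker ∂_1 − rank ∂_2 = (3 − 2) − 0 = 1, and there is no ∂_2, so H_1 ≅ Z.

H_0 ≅ Z,  H_1 ≅ Z.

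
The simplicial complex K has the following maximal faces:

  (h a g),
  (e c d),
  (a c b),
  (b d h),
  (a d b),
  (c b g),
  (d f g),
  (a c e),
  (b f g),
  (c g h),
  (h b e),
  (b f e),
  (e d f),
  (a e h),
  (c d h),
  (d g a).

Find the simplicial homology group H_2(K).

H_2 ≅ Z.

We work with the vertex ordering a < b < c < d < e < f < g < h. The simplices of K, each written with vertices in increasing order, are:

  0-simplices (8): a, b, c, d, e, f, g, h
  1-simplices (24): ab, ac, ad, ae, ag, ah, bc, bd, be, bf, bg, bh, cd, ce, cg, ch, de, df, dg, dh, ef, eh, fg, gh
  2-simplices (16): abc, abd, ace, adg, aeh, agh, bcg, bdh, bef, beh, bfg, cde, cdh, cgh, def, dfg

Hence C_0 ≅ Z^8, C_1 ≅ Z^24, C_2 ≅ Z^16.

The boundary map ∂_1: C_1 → C_0 is given by ∂[p,q] = [q] − [p]. For instance
  ∂ad = d − a.
The resulting 8×24 matrix has rank 7, and its Smith normal form has invariant factors (1,1,1,1,1,1,1).

Boundary ∂_2: C_2 → C_1 sends each 2-simplex [p,q,r] to [q,r] − [p,r] + [p,q]. For instance
  ∂aeh = eh − ah + ae,
  ∂bfg = fg − bg + bf.
The 24×16 boundary matrix has rank 15 and Smith normal form diag(1,1,1,1,1,1,1,1,1,1,1,1,1,1,1).

Computing H_k = (kernel of ∂_k) / (image of ∂_{k+1}):

  H_2: rank ker ∂_2 − rank ∂_3 = (16 − 15) − 0 = 1, and there is no ∂_3, so H_2 = Z.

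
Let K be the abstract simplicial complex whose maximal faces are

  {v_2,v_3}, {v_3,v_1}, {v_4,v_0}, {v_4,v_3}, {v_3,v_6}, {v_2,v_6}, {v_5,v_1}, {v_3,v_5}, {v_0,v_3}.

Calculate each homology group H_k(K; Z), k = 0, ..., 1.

H_0 ≅ Z,  H_1 ≅ Z^3.

We work with the vertex ordering v_0 < v_1 < v_2 < v_3 < v_4 < v_5 < v_6. The simplices of K, each written with vertices in increasing order, are:

  0-simplices (7): [v_0], [v_1], [v_2], [v_3], [v_4], [v_5], [v_6]
  1-simplices (9): [v_0,v_3], [v_0,v_4], [v_1,v_3], [v_1,v_5], [v_2,v_3], [v_2,v_6], [v_3,v_4], [v_3,v_5], [v_3,v_6]

so the chain groups are C_0 ≅ Z^7, C_1 ≅ Z^9.

Boundary ∂_1: C_1 → C_0 is given by ∂[p,q] = [q] − [p].
The resulting 7×9 matrix has rank 6, and its Smith normal form has invariant factors (1,1,1,1,1,1).

Computing H_k = (kernel of ∂_k) / (image of ∂_{k+1}):

  H_0: rank C_0 − rank ∂_1 = 7 − 6 = 1, and the invariant factors of ∂_1 are all 1, so H_0 ≅ Z.
  H_1: rank ker ∂_1 − rank ∂_2 = (9 − 6) − 0 = 3, and there is no ∂_2, so H_1 ≅ Z^3.

As a check, the Euler characteristic is 7 − 9 = -2, which agrees with 1 − 3 = -2.
(K is a triangulation of a wedge of 3 circles.)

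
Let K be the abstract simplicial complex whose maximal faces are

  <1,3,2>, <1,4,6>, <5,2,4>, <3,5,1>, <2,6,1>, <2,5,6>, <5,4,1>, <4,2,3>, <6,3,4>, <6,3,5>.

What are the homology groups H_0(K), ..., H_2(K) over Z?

H_0 ≅ Z,  H_1 ≅ Z_2,  H_2 = 0.

Take the total order 1 < 2 < 3 < 4 < 5 < 6 on the vertex set. Then K (dimension 2) consists of the simplices:

  0-simplices (6): [1], [2], [3], [4], [5], [6]
  1-simplices (15): [1,2], [1,3], [1,4], [1,5], [1,6], [2,3], [2,4], [2,5], [2,6], [3,4], [3,5], [3,6], [4,5], [4,6], [5,6]
  2-simplices (10): [1,2,3], [1,2,6], [1,3,5], [1,4,5], [1,4,6], [2,3,4], [2,4,5], [2,5,6], [3,4,6], [3,5,6]

giving chain groups C_0 ≅ Z^6, C_1 ≅ Z^15, C_2 ≅ Z^10.

∂_1: C_1 → C_0 maps an edge to its endpoints' difference, ∂[p,q] = q − p. For instance
  ∂[1,4] = [4] − [1].
The resulting 6×15 matrix has rank 5, and its Smith normal form has invariant factors (1,1,1,1,1).

The boundary map ∂_2: C_2 → C_1 maps a triangle to the signed sum of its edges. For instance
  ∂[2,5,6] = [5,6] − [2,6] + [2,5],
  ∂[1,2,6] = [2,6] − [1,6] + [1,2].
The resulting 15×10 matrix has rank 10, and its Smith normal form has invariant factors (1,1,1,1,1,1,1,1,1,2).

Now H_k = ker ∂_k / im ∂_{k+1}, so:

  H_0: rank C_0 − rank ∂_1 = 6 − 5 = 1, and the invariant factors of ∂_1 are all 1, so H_0 = Z.
  H_1: rank ker ∂_1 − rank ∂_2 = (15 − 5) − 10 = 0, and ∂_2 has invariant factor 2 > 1, so H_1 = Z_2.
  H_2: rank ker ∂_2 − rank ∂_3 = (10 − 10) − 0 = 0, and there is no ∂_3, so H_2 = 0.

As a check, the Euler characteristic is 6 − 15 + 10 = 1, which agrees with 1 − 0 + 0 = 1.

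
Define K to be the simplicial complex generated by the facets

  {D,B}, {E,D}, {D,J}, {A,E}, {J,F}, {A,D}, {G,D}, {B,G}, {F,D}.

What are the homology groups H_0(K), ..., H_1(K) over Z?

H_0 = Z,  H_1 = Z^3.

We work with the vertex ordering A < B < D < E < F < G < J. The simplices of K, each written with vertices in increasing order, are:

  0-simplices (7): A, B, D, E, F, G, J
  1-simplices (9): AD, AE, BD, BG, DE, DF, DG, DJ, FJ

so the chain groups are C_0 ≅ Z^7, C_1 ≅ Z^9.

Boundary ∂_1: C_1 → C_0 sends each edge [p,q] (with p < q) to q − p. For instance
  ∂DF = F − D.
As a 7×9 matrix over Z this has rank 6, with invariant factors (1,1,1,1,1,1).

Now H_k = ker ∂_k / im ∂_{k+1}, so:

  H_0: rank C_0 − rank ∂_1 = 7 − 6 = 1, and the invariant factors of ∂_1 are all 1, so H_0 = Z.
  H_1: rank ker ∂_1 − rank ∂_2 = (9 − 6) − 0 = 3, and there is no ∂_2, so H_1 = Z^3.

As a check, the Euler characteristic is 7 − 9 = -2, which agrees with 1 − 3 = -2.
(K is a triangulation of a wedge of 3 circles.)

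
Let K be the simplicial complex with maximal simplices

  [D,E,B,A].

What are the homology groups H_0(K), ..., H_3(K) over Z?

H_0 ≅ Z,  H_1 = 0,  H_2 = 0,  H_3 = 0.

We work with the vertex ordering A < B < D < E. The simplices of K, each written with vertices in increasing order, are:

  0-simplices (4): A, B, D, E
  1-simplices (6): AB, AD, AE, BD, BE, DE
  2-simplices (4): ABD, ABE, ADE, BDE
  3-simplices (1): ABDE

giving chain groups C_0 ≅ Z^4, C_1 ≅ Z^6, C_2 ≅ Z^4, C_3 ≅ Z^1.

∂_1: C_1 → C_0 sends each edge [p,q] (with p < q) to q − p. For instance
  ∂BD = D − B.
The 4×6 boundary matrix has rank 3 and Smith normal form diag(1,1,1).

The boundary map ∂_2: C_2 → C_1 acts by ∂[p,q,r] = [q,r] − [p,r] + [p,q]. For instance
  ∂ABD = BD − AD + AB,
  ∂ADE = DE − AE + AD.
The resulting 6×4 matrix has rank 3, and its Smith normal form has invariant factors (1,1,1).

The boundary map ∂_3: C_3 → C_2 sends each 3-simplex σ to the alternating sum Σ_i (−1)^i (σ with its i-th vertex removed). For instance
  ∂ABDE = BDE − ADE + ABE − ABD.
This gives a 4×1 integer matrix of rank 1; reducing to Smith normal form yields diagonal entries (1).

Now H_k = ker ∂_k / im ∂_{k+1}, so:

  H_0: rank C_0 − rank ∂_1 = 4 − 3 = 1, and the invariant factors of ∂_1 are all 1, so H_0 ≅ Z.
  H_1: rank ker ∂_1 − rank ∂_2 = (6 − 3) − 3 = 0, and the invariant factors of ∂_2 are all 1, so H_1 ≅ 0.
  H_2: rank ker ∂_2 − rank ∂_3 = (4 − 3) − 1 = 0, and the invariant factors of ∂_3 are all 1, so H_2 ≅ 0.
  H_3: rank ker ∂_3 − rank ∂_4 = (1 − 1) − 0 = 0, and there is no ∂_4, so H_3 ≅ 0.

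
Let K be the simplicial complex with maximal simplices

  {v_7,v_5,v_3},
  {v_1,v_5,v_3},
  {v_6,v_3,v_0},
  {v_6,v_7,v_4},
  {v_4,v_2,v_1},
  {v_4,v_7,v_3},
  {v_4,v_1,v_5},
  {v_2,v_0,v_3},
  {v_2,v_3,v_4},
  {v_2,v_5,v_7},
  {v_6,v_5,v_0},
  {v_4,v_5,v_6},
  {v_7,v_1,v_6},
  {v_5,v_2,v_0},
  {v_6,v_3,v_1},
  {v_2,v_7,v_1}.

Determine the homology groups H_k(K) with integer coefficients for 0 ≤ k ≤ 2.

K has 8 vertices, 24 edges, 16 triangles.
rank ∂_0 = 0, rank ∂_1 = 7 ⇒ b_0 = 8 − 0 − 7 = 1; all invariant factors of ∂_1 are 1 so no torsion. So H_0 = Z.
rank ∂_1 = 7, rank ∂_2 = 15 ⇒ b_1 = 24 − 7 − 15 = 2; all invariant factors of ∂_2 are 1 so no torsion. So H_1 = Z^2.
rank ∂_2 = 15, rank ∂_3 = 0 ⇒ b_2 = 16 − 15 − 0 = 1. So H_2 = Z.

H_0 = Z,  H_1 = Z^2,  H_2 = Z.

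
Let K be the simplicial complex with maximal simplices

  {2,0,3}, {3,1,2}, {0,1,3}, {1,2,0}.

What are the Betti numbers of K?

b_0 = 1, b_1 = 0, b_2 = 1.

We work with the vertex ordering 0 < 1 < 2 < 3. The simplices of K, each written with vertices in increasing order, are:

  0-simplices (4): [0], [1], [2], [3]
  1-simplices (6): [0,1], [0,2], [0,3], [1,2], [1,3], [2,3]
  2-simplices (4): [0,1,2], [0,1,3], [0,2,3], [1,2,3]

Hence C_0 ≅ Z^4, C_1 ≅ Z^6, C_2 ≅ Z^4.

∂_1: C_1 → C_0 sends each edge [p,q] (with p < q) to q − p. For instance
  ∂[0,1] = [1] − [0].
The 4×6 boundary matrix has rank 3 and Smith normal form diag(1,1,1).

∂_2: C_2 → C_1 acts by ∂[p,q,r] = [q,r] − [p,r] + [p,q]. For instance
  ∂[0,1,2] = [1,2] − [0,2] + [0,1],
  ∂[1,2,3] = [2,3] − [1,3] + [1,2].
This gives a 6×4 integer matrix of rank 3; reducing to Smith normal form yields diagonal entries (1,1,1).

From H_k ≅ ker(∂_k) / im(∂_{k+1}) we obtain:

  H_0: rank C_0 − rank ∂_1 = 4 − 3 = 1, and the invariant factors of ∂_1 are all 1, so H_0 = Z.
  H_1: rank ker ∂_1 − rank ∂_2 = (6 − 3) − 3 = 0, and the invariant factors of ∂_2 are all 1, so H_1 = 0.
  H_2: rank ker ∂_2 − rank ∂_3 = (4 − 3) − 0 = 1, and there is no ∂_3, so H_2 = Z.

Hence the Betti numbers are b_0 = 1, b_1 = 0, b_2 = 1.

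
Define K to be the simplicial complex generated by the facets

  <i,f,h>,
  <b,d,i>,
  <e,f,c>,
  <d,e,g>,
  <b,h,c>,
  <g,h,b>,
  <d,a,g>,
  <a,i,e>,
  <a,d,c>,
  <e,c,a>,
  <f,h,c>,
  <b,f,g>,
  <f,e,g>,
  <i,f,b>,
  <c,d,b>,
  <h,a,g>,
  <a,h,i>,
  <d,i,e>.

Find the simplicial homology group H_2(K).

Take the total order a < b < c < d < e < f < g < h < i on the vertex set. Then K (dimension 2) consists of the simplices:

  0-simplices (9): a, b, c, d, e, f, g, h, i
  1-simplices (27): ac, ad, ae, ag, ah, ai, bc, bd, bf, bg, bh, bi, cd, ce, cf, ch, de, dg, di, ef, eg, ei, fg, fh, fi, gh, hi
  2-simplices (18): acd, ace, adg, aei, agh, ahi, bcd, bch, bdi, bfg, bfi, bgh, cef, cfh, deg, dei, efg, fhi

so the chain groups are C_0 ≅ Z^9, C_1 ≅ Z^27, C_2 ≅ Z^18.

Boundary ∂_1: C_1 → C_0 is given by ∂[p,q] = [q] − [p]. For instance
  ∂ae = e − a.
This gives a 9×27 integer matrix of rank 8; reducing to Smith normal form yields diagonal entries (1,1,1,1,1,1,1,1).

∂_2: C_2 → C_1 sends each 2-simplex [p,q,r] to [q,r] − [p,r] + [p,q]. For instance
  ∂bfg = fg − bg + bf,
  ∂bgh = gh − bh + bg.
As a 27×18 matrix over Z this has rank 18, with invariant factors (1,1,1,1,1,1,1,1,1,1,1,1,1,1,1,1,1,2).

Computing H_k = (kernel of ∂_k) / (image of ∂_{k+1}):

  H_2: rank ker ∂_2 − rank ∂_3 = (18 − 18) − 0 = 0, and there is no ∂_3, so H_2 = 0.

H_2 = 0.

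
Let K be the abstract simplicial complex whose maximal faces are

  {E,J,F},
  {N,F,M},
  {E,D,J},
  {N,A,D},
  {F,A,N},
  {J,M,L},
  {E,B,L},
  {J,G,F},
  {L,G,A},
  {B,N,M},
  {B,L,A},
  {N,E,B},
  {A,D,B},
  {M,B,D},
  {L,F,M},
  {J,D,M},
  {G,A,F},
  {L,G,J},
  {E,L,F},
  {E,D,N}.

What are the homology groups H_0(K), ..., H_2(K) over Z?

Take the total order A < B < D < E < F < G < J < L < M < N on the vertex set. Then K (dimension 2) consists of the simplices:

  0-simplices (10): A, B, D, E, F, G, J, L, M, N
  1-simplices (30): AB, AD, AF, AG, AL, AN, BD, BE, BL, BM, BN, DE, DJ, DM, DN, EF, EJ, EL, EN, FG, FJ, FL, FM, FN, GJ, GL, JL, JM, LM, MN
  2-simplices (20): ABD, ABL, ADN, AFG, AFN, AGL, BDM, BEL, BEN, BMN, DEJ, DEN, DJM, EFJ, EFL, FGJ, FLM, FMN, GJL, JLM

Hence C_0 ≅ Z^10, C_1 ≅ Z^30, C_2 ≅ Z^20.

Boundary ∂_1: C_1 → C_0 is given by ∂[p,q] = [q] − [p]. For instance
  ∂FL = L − F.
This gives a 10×30 integer matrix of rank 9; reducing to Smith normal form yields diagonal entries (1,1,1,1,1,1,1,1,1).

The boundary map ∂_2: C_2 → C_1 acts by ∂[p,q,r] = [q,r] − [p,r] + [p,q]. For instance
  ∂BEN = EN − BN + BE,
  ∂BDM = DM − BM + BD.
The resulting 30×20 matrix has rank 20, and its Smith normal form has invariant factors (1,1,1,1,1,1,1,1,1,1,1,1,1,1,1,1,1,1,1,2).

Computing H_k = (kernel of ∂_k) / (image of ∂_{k+1}):

  H_0: rank C_0 − rank ∂_1 = 10 − 9 = 1, and the invariant factors of ∂_1 are all 1, so H_0 ≅ Z.
  H_1: rank ker ∂_1 − rank ∂_2 = (30 − 9) − 20 = 1, and ∂_2 has invariant factor 2 > 1, so H_1 ≅ Z ⊕ Z_2.
  H_2: rank ker ∂_2 − rank ∂_3 = (20 − 20) − 0 = 0, and there is no ∂_3, so H_2 ≅ 0.

H_0 ≅ Z,  H_1 ≅ Z ⊕ Z_2,  H_2 = 0.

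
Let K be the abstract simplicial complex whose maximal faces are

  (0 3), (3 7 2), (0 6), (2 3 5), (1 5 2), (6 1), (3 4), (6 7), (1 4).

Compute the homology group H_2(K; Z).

Fix the vertex order 0 < 1 < 2 < 3 < 4 < 5 < 6 < 7 and write every simplex with vertices in increasing order. Then dim K = 2 and the simplices of K are:

  0-simplices (8): [0], [1], [2], [3], [4], [5], [6], [7]
  1-simplices (13): [0,3], [0,6], [1,2], [1,4], [1,5], [1,6], [2,3], [2,5], [2,7], [3,4], [3,5], [3,7], [6,7]
  2-simplices (3): [1,2,5], [2,3,5], [2,3,7]

Hence C_0 ≅ Z^8, C_1 ≅ Z^13, C_2 ≅ Z^3.

∂_1: C_1 → C_0 is given by ∂[p,q] = [q] − [p].
As a 8×13 matrix over Z this has rank 7, with invariant factors (1,1,1,1,1,1,1).

Boundary ∂_2: C_2 → C_1 sends each 2-simplex [p,q,r] to [q,r] − [p,r] + [p,q]. For instance
  ∂[2,3,7] = [3,7] − [2,7] + [2,3],
  ∂[1,2,5] = [2,5] − [1,5] + [1,2].
This gives a 13×3 integer matrix of rank 3; reducing to Smith normal form yields diagonal entries (1,1,1).

From H_k ≅ ker(∂_k) / im(∂_{k+1}) we obtain:

  H_2: rank ker ∂_2 − rank ∂_3 = (3 − 3) − 0 = 0, and there is no ∂_3, so H_2 ≅ 0.

H_2 ≅ 0.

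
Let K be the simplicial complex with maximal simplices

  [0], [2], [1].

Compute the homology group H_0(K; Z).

H_0 = Z^3.

Fix the vertex order 0 < 1 < 2 and write every simplex with vertices in increasing order. Then dim K = 0 and the simplices of K are:

  0-simplices (3): [0], [1], [2]

giving chain groups C_0 ≅ Z^3.

Reading off H_k = ker ∂_k / im ∂_{k+1}:

  H_0: rank C_0 − rank ∂_1 = 3 − 0 = 3, and there is no ∂_1, so H_0 ≅ Z^3.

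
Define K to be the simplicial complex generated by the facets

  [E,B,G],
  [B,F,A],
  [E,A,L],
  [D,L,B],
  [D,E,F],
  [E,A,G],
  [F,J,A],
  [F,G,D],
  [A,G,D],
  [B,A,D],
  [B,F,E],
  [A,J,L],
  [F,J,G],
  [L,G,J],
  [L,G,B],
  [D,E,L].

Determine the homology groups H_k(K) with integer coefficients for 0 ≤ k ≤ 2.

H_0 = Z,  H_1 = Z^2,  H_2 = Z.

Order the vertices as A < B < D < E < F < G < J < L. Listing each simplex with vertices in this order, K has dimension 2 with simplices:

  0-simplices (8): A, B, D, E, F, G, J, L
  1-simplices (24): AB, AD, AE, AF, AG, AJ, AL, BD, BE, BF, BG, BL, DE, DF, DG, DL, EF, EG, EL, FG, FJ, GJ, GL, JL
  2-simplices (16): ABD, ABF, ADG, AEG, AEL, AFJ, AJL, BDL, BEF, BEG, BGL, DEF, DEL, DFG, FGJ, GJL

giving chain groups C_0 ≅ Z^8, C_1 ≅ Z^24, C_2 ≅ Z^16.

∂_1: C_1 → C_0 maps an edge to its endpoints' difference, ∂[p,q] = q − p.
This gives a 8×24 integer matrix of rank 7; reducing to Smith normal form yields diagonal entries (1,1,1,1,1,1,1).

Boundary ∂_2: C_2 → C_1 acts by ∂[p,q,r] = [q,r] − [p,r] + [p,q]. For instance
  ∂AEL = EL − AL + AE,
  ∂DEF = EF − DF + DE.
As a 24×16 matrix over Z this has rank 15, with invariant factors (1,1,1,1,1,1,1,1,1,1,1,1,1,1,1).

Computing H_k = (kernel of ∂_k) / (image of ∂_{k+1}):

  H_0: rank C_0 − rank ∂_1 = 8 − 7 = 1, and the invariant factors of ∂_1 are all 1, so H_0 ≅ Z.
  H_1: rank ker ∂_1 − rank ∂_2 = (24 − 7) − 15 = 2, and the invariant factors of ∂_2 are all 1, so H_1 ≅ Z^2.
  H_2: rank ker ∂_2 − rank ∂_3 = (16 − 15) − 0 = 1, and there is no ∂_3, so H_2 ≅ Z.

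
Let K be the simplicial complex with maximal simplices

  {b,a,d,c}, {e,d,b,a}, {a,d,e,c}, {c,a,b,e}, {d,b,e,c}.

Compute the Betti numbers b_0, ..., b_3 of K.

We work with the vertex ordering a < b < c < d < e. The simplices of K, each written with vertices in increasing order, are:

  0-simplices (5): a, b, c, d, e
  1-simplices (10): ab, ac, ad, ae, bc, bd, be, cd, ce, de
  2-simplices (10): abc, abd, abe, acd, ace, ade, bcd, bce, bde, cde
  3-simplices (5): abcd, abce, abde, acde, bcde

Hence C_0 ≅ Z^5, C_1 ≅ Z^10, C_2 ≅ Z^10, C_3 ≅ Z^5.

∂_1: C_1 → C_0 is given by ∂[p,q] = [q] − [p]. For instance
  ∂bc = c − b.
The resulting 5×10 matrix has rank 4, and its Smith normal form has invariant factors (1,1,1,1).

Boundary ∂_2: C_2 → C_1 maps a triangle to the signed sum of its edges. For instance
  ∂bde = de − be + bd,
  ∂ace = ce − ae + ac.
The 10×10 boundary matrix has rank 6 and Smith normal form diag(1,1,1,1,1,1).

Boundary ∂_3: C_3 → C_2 sends each 3-simplex σ to the alternating sum Σ_i (−1)^i (σ with its i-th vertex removed). For instance
  ∂abde = bde − ade + abe − abd,
  ∂bcde = cde − bde + bce − bcd.
As a 10×5 matrix over Z this has rank 4, with invariant factors (1,1,1,1).

Reading off H_k = ker ∂_k / im ∂_{k+1}:

  H_0: rank C_0 − rank ∂_1 = 5 − 4 = 1, and the invariant factors of ∂_1 are all 1, so H_0 = Z.
  H_1: rank ker ∂_1 − rank ∂_2 = (10 − 4) − 6 = 0, and the invariant factors of ∂_2 are all 1, so H_1 = 0.
  H_2: rank ker ∂_2 − rank ∂_3 = (10 − 6) − 4 = 0, and the invariant factors of ∂_3 are all 1, so H_2 = 0.
  H_3: rank ker ∂_3 − rank ∂_4 = (5 − 4) − 0 = 1, and there is no ∂_4, so H_3 = Z.

As a check, the Euler characteristic is 5 − 10 + 10 − 5 = 0, which agrees with 1 − 0 + 0 − 1 = 0.

Hence the Betti numbers are b_0 = 1, b_1 = 0, b_2 = 0, b_3 = 1.

b_0 = 1, b_1 = 0, b_2 = 0, b_3 = 1.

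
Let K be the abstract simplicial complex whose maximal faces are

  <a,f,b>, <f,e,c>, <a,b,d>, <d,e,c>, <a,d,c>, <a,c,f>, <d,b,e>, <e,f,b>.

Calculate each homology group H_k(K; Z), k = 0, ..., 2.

K has 6 vertices, 12 edges, 8 triangles.
rank ∂_0 = 0, rank ∂_1 = 5 ⇒ b_0 = 6 − 0 − 5 = 1; all invariant factors of ∂_1 are 1 so no torsion. So H_0 = Z.
rank ∂_1 = 5, rank ∂_2 = 7 ⇒ b_1 = 12 − 5 − 7 = 0; all invariant factors of ∂_2 are 1 so no torsion. So H_1 = 0.
rank ∂_2 = 7, rank ∂_3 = 0 ⇒ b_2 = 8 − 7 − 0 = 1. So H_2 = Z.

H_0 = Z,  H_1 = 0,  H_2 = Z.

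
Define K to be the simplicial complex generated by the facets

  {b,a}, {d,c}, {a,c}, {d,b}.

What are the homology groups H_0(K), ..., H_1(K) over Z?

H_0 ≅ Z,  H_1 ≅ Z.

Take the total order a < b < c < d on the vertex set. Then K (dimension 1) consists of the simplices:

  0-simplices (4): a, b, c, d
  1-simplices (4): ab, ac, bd, cd

so the chain groups are C_0 ≅ Z^4, C_1 ≅ Z^4.

∂_1: C_1 → C_0 maps an edge to its endpoints' difference, ∂[p,q] = q − p. For instance
  ∂cd = d − c.
This gives a 4×4 integer matrix of rank 3; reducing to Smith normal form yields diagonal entries (1,1,1).

Now H_k = ker ∂_k / im ∂_{k+1}, so:

  H_0: rank C_0 − rank ∂_1 = 4 − 3 = 1, and the invariant factors of ∂_1 are all 1, so H_0 = Z.
  H_1: rank ker ∂_1 − rank ∂_2 = (4 − 3) − 0 = 1, and there is no ∂_2, so H_1 = Z.

As a check, the Euler characteristic is 4 − 4 = 0, which agrees with 1 − 1 = 0.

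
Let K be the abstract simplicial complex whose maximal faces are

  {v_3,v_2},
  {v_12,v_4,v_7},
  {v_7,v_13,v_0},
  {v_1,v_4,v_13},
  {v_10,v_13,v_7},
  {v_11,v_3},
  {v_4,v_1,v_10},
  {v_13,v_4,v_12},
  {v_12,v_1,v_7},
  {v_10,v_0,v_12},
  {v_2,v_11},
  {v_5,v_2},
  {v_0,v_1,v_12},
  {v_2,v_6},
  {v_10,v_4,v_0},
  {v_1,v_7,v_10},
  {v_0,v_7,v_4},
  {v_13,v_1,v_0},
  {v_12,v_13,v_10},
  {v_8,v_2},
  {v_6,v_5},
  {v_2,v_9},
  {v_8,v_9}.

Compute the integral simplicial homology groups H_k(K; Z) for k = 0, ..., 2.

H_0 ≅ Z^2,  H_1 ≅ Z^5,  H_2 ≅ Z.

K has 14 vertices, 30 edges, 14 triangles.
rank ∂_0 = 0, rank ∂_1 = 12 ⇒ b_0 = 14 − 0 − 12 = 2; all invariant factors of ∂_1 are 1 so no torsion. So H_0 ≅ Z^2.
rank ∂_1 = 12, rank ∂_2 = 13 ⇒ b_1 = 30 − 12 − 13 = 5; all invariant factors of ∂_2 are 1 so no torsion. So H_1 ≅ Z^5.
rank ∂_2 = 13, rank ∂_3 = 0 ⇒ b_2 = 14 − 13 − 0 = 1. So H_2 ≅ Z.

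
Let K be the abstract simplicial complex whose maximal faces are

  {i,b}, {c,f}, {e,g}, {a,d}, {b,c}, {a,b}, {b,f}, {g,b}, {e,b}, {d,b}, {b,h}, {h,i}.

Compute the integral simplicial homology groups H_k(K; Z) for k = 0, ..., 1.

H_0 = Z,  H_1 = Z^4.

Take the total order a < b < c < d < e < f < g < h < i on the vertex set. Then K (dimension 1) consists of the simplices:

  0-simplices (9): a, b, c, d, e, f, g, h, i
  1-simplices (12): ab, ad, bc, bd, be, bf, bg, bh, bi, cf, eg, hi

Hence C_0 ≅ Z^9, C_1 ≅ Z^12.

Boundary ∂_1: C_1 → C_0 is given by ∂[p,q] = [q] − [p]. For instance
  ∂ab = b − a.
The 9×12 boundary matrix has rank 8 and Smith normal form diag(1,1,1,1,1,1,1,1).

Now H_k = ker ∂_k / im ∂_{k+1}, so:

  H_0: rank C_0 − rank ∂_1 = 9 − 8 = 1, and the invariant factors of ∂_1 are all 1, so H_0 = Z.
  H_1: rank ker ∂_1 − rank ∂_2 = (12 − 8) − 0 = 4, and there is no ∂_2, so H_1 = Z^4.

As a check, the Euler characteristic is 9 − 12 = -3, which agrees with 1 − 4 = -3.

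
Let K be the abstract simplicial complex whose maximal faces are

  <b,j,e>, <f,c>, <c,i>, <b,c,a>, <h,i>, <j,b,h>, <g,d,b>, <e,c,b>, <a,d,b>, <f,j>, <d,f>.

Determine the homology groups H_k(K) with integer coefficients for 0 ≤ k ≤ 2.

H_0 ≅ Z,  H_1 ≅ Z^3,  H_2 = 0.

We work with the vertex ordering a < b < c < d < e < f < g < h < i < j. The simplices of K, each written with vertices in increasing order, are:

  0-simplices (10): a, b, c, d, e, f, g, h, i, j
  1-simplices (18): ab, ac, ad, bc, bd, be, bg, bh, bj, ce, cf, ci, df, dg, ej, fj, hi, hj
  2-simplices (6): abc, abd, bce, bdg, bej, bhj

so the chain groups are C_0 ≅ Z^10, C_1 ≅ Z^18, C_2 ≅ Z^6.

∂_1: C_1 → C_0 is given by ∂[p,q] = [q] − [p]. For instance
  ∂be = e − b.
As a 10×18 matrix over Z this has rank 9, with invariant factors (1,1,1,1,1,1,1,1,1).

The boundary map ∂_2: C_2 → C_1 acts by ∂[p,q,r] = [q,r] − [p,r] + [p,q]. For instance
  ∂bdg = dg − bg + bd,
  ∂bhj = hj − bj + bh.
The 18×6 boundary matrix has rank 6 and Smith normal form diag(1,1,1,1,1,1).

From H_k ≅ ker(∂_k) / im(∂_{k+1}) we obtain:

  H_0: rank C_0 − rank ∂_1 = 10 − 9 = 1, and the invariant factors of ∂_1 are all 1, so H_0 = Z.
  H_1: rank ker ∂_1 − rank ∂_2 = (18 − 9) − 6 = 3, and the invariant factors of ∂_2 are all 1, so H_1 = Z^3.
  H_2: rank ker ∂_2 − rank ∂_3 = (6 − 6) − 0 = 0, and there is no ∂_3, so H_2 = 0.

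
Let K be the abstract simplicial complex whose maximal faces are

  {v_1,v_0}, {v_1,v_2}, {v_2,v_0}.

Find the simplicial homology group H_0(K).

Take the total order v_0 < v_1 < v_2 on the vertex set. Then K (dimension 1) consists of the simplices:

  0-simplices (3): [v_0], [v_1], [v_2]
  1-simplices (3): [v_0,v_1], [v_0,v_2], [v_1,v_2]

giving chain groups C_0 ≅ Z^3, C_1 ≅ Z^3.

Boundary ∂_1: C_1 → C_0 is given by ∂[p,q] = [q] − [p].
The resulting 3×3 matrix has rank 2, and its Smith normal form has invariant factors (1,1).

From H_k ≅ ker(∂_k) / im(∂_{k+1}) we obtain:

  H_0: rank C_0 − rank ∂_1 = 3 − 2 = 1, and the invariant factors of ∂_1 are all 1, so H_0 ≅ Z.

(K is a triangulation of the circle S^1.)

H_0 = Z.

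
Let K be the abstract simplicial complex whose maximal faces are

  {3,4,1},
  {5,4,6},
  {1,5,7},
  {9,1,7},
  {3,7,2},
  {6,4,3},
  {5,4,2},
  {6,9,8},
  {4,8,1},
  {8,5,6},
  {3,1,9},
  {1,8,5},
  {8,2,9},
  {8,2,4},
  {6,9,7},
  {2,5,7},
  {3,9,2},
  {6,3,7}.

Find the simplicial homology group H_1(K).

Fix the vertex order 1 < 2 < 3 < 4 < 5 < 6 < 7 < 8 < 9 and write every simplex with vertices in increasing order. Then dim K = 2 and the simplices of K are:

  0-simplices (9): [1], [2], [3], [4], [5], [6], [7], [8], [9]
  1-simplices (27): (27 of them)
  2-simplices (18): [1,3,4], [1,3,9], [1,4,8], [1,5,7], [1,5,8], [1,7,9], [2,3,7], [2,3,9], [2,4,5], [2,4,8], [2,5,7], [2,8,9], [3,4,6], [3,6,7], [4,5,6], [5,6,8], [6,7,9], [6,8,9]

Hence C_0 ≅ Z^9, C_1 ≅ Z^27, C_2 ≅ Z^18.

∂_1: C_1 → C_0 is given by ∂[p,q] = [q] − [p]. For instance
  ∂[5,8] = [8] − [5].
The 9×27 boundary matrix has rank 8 and Smith normal form diag(1,1,1,1,1,1,1,1).

The boundary map ∂_2: C_2 → C_1 sends each 2-simplex [p,q,r] to [q,r] − [p,r] + [p,q]. For instance
  ∂[2,8,9] = [8,9] − [2,9] + [2,8],
  ∂[3,6,7] = [6,7] − [3,7] + [3,6].
This gives a 27×18 integer matrix of rank 18; reducing to Smith normal form yields diagonal entries (1,1,1,1,1,1,1,1,1,1,1,1,1,1,1,1,1,2).

Now H_k = ker ∂_k / im ∂_{k+1}, so:

  H_1: rank ker ∂_1 − rank ∂_2 = (27 − 8) − 18 = 1, and ∂_2 has invariant factor 2 > 1, so H_1 ≅ Z ⊕ Z/2Z.

H_1 ≅ Z ⊕ Z/2Z.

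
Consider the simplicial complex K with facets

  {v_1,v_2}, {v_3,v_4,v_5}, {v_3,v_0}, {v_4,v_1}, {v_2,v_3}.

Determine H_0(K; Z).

Order the vertices as v_0 < v_1 < v_2 < v_3 < v_4 < v_5. Listing each simplex with vertices in this order, K has dimension 2 with simplices:

  0-simplices (6): [v_0], [v_1], [v_2], [v_3], [v_4], [v_5]
  1-simplices (7): [v_0,v_3], [v_1,v_2], [v_1,v_4], [v_2,v_3], [v_3,v_4], [v_3,v_5], [v_4,v_5]
  2-simplices (1): [v_3,v_4,v_5]

Hence C_0 ≅ Z^6, C_1 ≅ Z^7, C_2 ≅ Z^1.

The boundary map ∂_1: C_1 → C_0 is given by ∂[p,q] = [q] − [p].
As a 6×7 matrix over Z this has rank 5, with invariant factors (1,1,1,1,1).

Boundary ∂_2: C_2 → C_1 maps a triangle to the signed sum of its edges. For instance
  ∂[v_3,v_4,v_5] = [v_4,v_5] − [v_3,v_5] + [v_3,v_4].
As a 7×1 matrix over Z this has rank 1, with invariant factors (1).

Now H_k = ker ∂_k / im ∂_{k+1}, so:

  H_0: rank C_0 − rank ∂_1 = 6 − 5 = 1, and the invariant factors of ∂_1 are all 1, so H_0 ≅ Z.

H_0 = Z.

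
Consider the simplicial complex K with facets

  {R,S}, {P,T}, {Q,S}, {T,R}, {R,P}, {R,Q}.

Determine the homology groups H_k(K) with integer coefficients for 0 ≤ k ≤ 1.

Take the total order P < Q < R < S < T on the vertex set. Then K (dimension 1) consists of the simplices:

  0-simplices (5): P, Q, R, S, T
  1-simplices (6): PR, PT, QR, QS, RS, RT

Hence C_0 ≅ Z^5, C_1 ≅ Z^6.

The boundary map ∂_1: C_1 → C_0 maps an edge to its endpoints' difference, ∂[p,q] = q − p. For instance
  ∂QS = S − Q.
The 5×6 boundary matrix has rank 4 and Smith normal form diag(1,1,1,1).

Now H_k = ker ∂_k / im ∂_{k+1}, so:

  H_0: rank C_0 − rank ∂_1 = 5 − 4 = 1, and the invariant factors of ∂_1 are all 1, so H_0 ≅ Z.
  H_1: rank ker ∂_1 − rank ∂_2 = (6 − 4) − 0 = 2, and there is no ∂_2, so H_1 ≅ Z^2.

(K is a triangulation of a wedge of 2 circles.)

H_0 ≅ Z,  H_1 ≅ Z^2.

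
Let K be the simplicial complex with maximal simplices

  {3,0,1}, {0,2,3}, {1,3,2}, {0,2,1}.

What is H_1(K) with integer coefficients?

H_1 = 0.

K has 4 vertices, 6 edges, 4 triangles.
rank ∂_1 = 3, rank ∂_2 = 3 ⇒ b_1 = 6 − 3 − 3 = 0; all invariant factors of ∂_2 are 1 so no torsion. So H_1 = 0.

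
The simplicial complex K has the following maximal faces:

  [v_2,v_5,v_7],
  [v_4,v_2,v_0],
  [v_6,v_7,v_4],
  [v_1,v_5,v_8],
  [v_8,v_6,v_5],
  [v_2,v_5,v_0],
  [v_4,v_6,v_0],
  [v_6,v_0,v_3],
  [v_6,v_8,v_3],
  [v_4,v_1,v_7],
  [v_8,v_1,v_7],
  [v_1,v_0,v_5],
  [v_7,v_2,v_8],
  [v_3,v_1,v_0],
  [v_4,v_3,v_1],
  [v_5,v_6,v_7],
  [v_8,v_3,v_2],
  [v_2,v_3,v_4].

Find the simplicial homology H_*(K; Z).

Take the total order v_0 < v_1 < v_2 < v_3 < v_4 < v_5 < v_6 < v_7 < v_8 on the vertex set. Then K (dimension 2) consists of the simplices:

  0-simplices (9): [v_0], [v_1], [v_2], [v_3], [v_4], [v_5], [v_6], [v_7], [v_8]
  1-simplices (27): (27 of them)
  2-simplices (18): (18 of them)

giving chain groups C_0 ≅ Z^9, C_1 ≅ Z^27, C_2 ≅ Z^18.

Boundary ∂_1: C_1 → C_0 is given by ∂[p,q] = [q] − [p]. For instance
  ∂[v_1,v_8] = [v_8] − [v_1].
As a 9×27 matrix over Z this has rank 8, with invariant factors (1,1,1,1,1,1,1,1).

∂_2: C_2 → C_1 acts by ∂[p,q,r] = [q,r] − [p,r] + [p,q]. For instance
  ∂[v_0,v_3,v_6] = [v_3,v_6] − [v_0,v_6] + [v_0,v_3],
  ∂[v_5,v_6,v_8] = [v_6,v_8] − [v_5,v_8] + [v_5,v_6].
This gives a 27×18 integer matrix of rank 18; reducing to Smith normal form yields diagonal entries (1,1,1,1,1,1,1,1,1,1,1,1,1,1,1,1,1,2).

Reading off H_k = ker ∂_k / im ∂_{k+1}:

  H_0: rank C_0 − rank ∂_1 = 9 − 8 = 1, and the invariant factors of ∂_1 are all 1, so H_0 = Z.
  H_1: rank ker ∂_1 − rank ∂_2 = (27 − 8) − 18 = 1, and ∂_2 has invariant factor 2 > 1, so H_1 = Z ⊕ Z/2Z.
  H_2: rank ker ∂_2 − rank ∂_3 = (18 − 18) − 0 = 0, and there is no ∂_3, so H_2 = 0.

H_0 = Z,  H_1 = Z ⊕ Z/2Z,  H_2 = 0.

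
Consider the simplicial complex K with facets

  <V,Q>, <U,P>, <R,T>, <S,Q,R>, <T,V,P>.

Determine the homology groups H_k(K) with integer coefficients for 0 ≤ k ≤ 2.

Order the vertices as P < Q < R < S < T < U < V. Listing each simplex with vertices in this order, K has dimension 2 with simplices:

  0-simplices (7): P, Q, R, S, T, U, V
  1-simplices (9): PT, PU, PV, QR, QS, QV, RS, RT, TV
  2-simplices (2): PTV, QRS

giving chain groups C_0 ≅ Z^7, C_1 ≅ Z^9, C_2 ≅ Z^2.

Boundary ∂_1: C_1 → C_0 is given by ∂[p,q] = [q] − [p].
This gives a 7×9 integer matrix of rank 6; reducing to Smith normal form yields diagonal entries (1,1,1,1,1,1).

The boundary map ∂_2: C_2 → C_1 maps a triangle to the signed sum of its edges. For instance
  ∂PTV = TV − PV + PT,
  ∂QRS = RS − QS + QR.
As a 9×2 matrix over Z this has rank 2, with invariant factors (1,1).

From H_k ≅ ker(∂_k) / im(∂_{k+1}) we obtain:

  H_0: rank C_0 − rank ∂_1 = 7 − 6 = 1, and the invariant factors of ∂_1 are all 1, so H_0 = Z.
  H_1: rank ker ∂_1 − rank ∂_2 = (9 − 6) − 2 = 1, and the invariant factors of ∂_2 are all 1, so H_1 = Z.
  H_2: rank ker ∂_2 − rank ∂_3 = (2 − 2) − 0 = 0, and there is no ∂_3, so H_2 = 0.

H_0 ≅ Z,  H_1 ≅ Z,  H_2 = 0.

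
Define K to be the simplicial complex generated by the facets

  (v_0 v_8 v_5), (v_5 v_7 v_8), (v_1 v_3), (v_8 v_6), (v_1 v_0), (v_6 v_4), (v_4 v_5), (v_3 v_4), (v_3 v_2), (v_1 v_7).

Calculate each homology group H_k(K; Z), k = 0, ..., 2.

H_0 = Z,  H_1 = Z^3,  H_2 = 0.

We work with the vertex ordering v_0 < v_1 < v_2 < v_3 < v_4 < v_5 < v_6 < v_7 < v_8. The simplices of K, each written with vertices in increasing order, are:

  0-simplices (9): [v_0], [v_1], [v_2], [v_3], [v_4], [v_5], [v_6], [v_7], [v_8]
  1-simplices (13): [v_0,v_1], [v_0,v_5], [v_0,v_8], [v_1,v_3], [v_1,v_7], [v_2,v_3], [v_3,v_4], [v_4,v_5], [v_4,v_6], [v_5,v_7], [v_5,v_8], [v_6,v_8], [v_7,v_8]
  2-simplices (2): [v_0,v_5,v_8], [v_5,v_7,v_8]

so the chain groups are C_0 ≅ Z^9, C_1 ≅ Z^13, C_2 ≅ Z^2.

∂_1: C_1 → C_0 sends each edge [p,q] (with p < q) to q − p. For instance
  ∂[v_6,v_8] = [v_8] − [v_6].
As a 9×13 matrix over Z this has rank 8, with invariant factors (1,1,1,1,1,1,1,1).

The boundary map ∂_2: C_2 → C_1 acts by ∂[p,q,r] = [q,r] − [p,r] + [p,q]. For instance
  ∂[v_5,v_7,v_8] = [v_7,v_8] − [v_5,v_8] + [v_5,v_7],
  ∂[v_0,v_5,v_8] = [v_5,v_8] − [v_0,v_8] + [v_0,v_5].
The resulting 13×2 matrix has rank 2, and its Smith normal form has invariant factors (1,1).

Now H_k = ker ∂_k / im ∂_{k+1}, so:

  H_0: rank C_0 − rank ∂_1 = 9 − 8 = 1, and the invariant factors of ∂_1 are all 1, so H_0 = Z.
  H_1: rank ker ∂_1 − rank ∂_2 = (13 − 8) − 2 = 3, and the invariant factors of ∂_2 are all 1, so H_1 = Z^3.
  H_2: rank ker ∂_2 − rank ∂_3 = (2 − 2) − 0 = 0, and there is no ∂_3, so H_2 = 0.

As a check, the Euler characteristic is 9 − 13 + 2 = -2, which agrees with 1 − 3 + 0 = -2.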